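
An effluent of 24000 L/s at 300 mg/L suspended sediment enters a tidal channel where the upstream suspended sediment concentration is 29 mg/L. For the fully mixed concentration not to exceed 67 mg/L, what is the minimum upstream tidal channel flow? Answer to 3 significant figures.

Set C_mix = 67: (Q·29.00 + 24000·300.0) / (Q + 24000) = 67
→ Q = 24000·(300.0 − 67)/(67 − 29.00) = 147200 L/s.

147000 L/s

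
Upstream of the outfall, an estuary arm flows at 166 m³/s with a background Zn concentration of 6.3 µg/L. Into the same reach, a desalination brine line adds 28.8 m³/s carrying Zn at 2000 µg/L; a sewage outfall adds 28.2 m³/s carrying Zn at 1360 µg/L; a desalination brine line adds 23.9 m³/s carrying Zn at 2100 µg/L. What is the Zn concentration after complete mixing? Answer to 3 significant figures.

596 µg/L

After mixing, C = (166.0·6.300 + 28.80·2000 + 28.20·1360 + 23.90·2100) / 246.9 = 147200/246.9 = 596.1 µg/L.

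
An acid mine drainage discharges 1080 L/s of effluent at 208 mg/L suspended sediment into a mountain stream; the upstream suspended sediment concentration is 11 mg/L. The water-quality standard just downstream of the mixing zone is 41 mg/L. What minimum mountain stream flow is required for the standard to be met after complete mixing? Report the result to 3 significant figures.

Set C_mix = 41: (Q·11.00 + 1080·208.0) / (Q + 1080) = 41
→ Q = 1080·(208.0 − 41)/(41 − 11.00) = 6012 L/s.

6010 L/s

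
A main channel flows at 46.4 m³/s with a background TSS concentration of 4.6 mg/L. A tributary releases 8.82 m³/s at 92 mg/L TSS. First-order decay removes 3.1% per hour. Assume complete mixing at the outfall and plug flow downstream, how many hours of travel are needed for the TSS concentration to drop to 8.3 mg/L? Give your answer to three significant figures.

25.6 h

Flow-weighted average: C = (46.40·4.600 + 8.820·92.00) / 55.22 = 1025/55.22 = 18.56 mg/L.
3.1%/h lost → k = −ln(1 − 0.031) = 0.03149 h⁻¹.
18.56·exp(−k·t) = 8.3 → t = ln(18.56/8.3)/k = 92000 s = 25.56 h.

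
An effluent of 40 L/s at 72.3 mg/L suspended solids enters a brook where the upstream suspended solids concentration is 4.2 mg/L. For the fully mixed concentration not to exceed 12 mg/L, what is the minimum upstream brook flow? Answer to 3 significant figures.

Set C_mix = 12: (Q·4.200 + 40.00·72.30) / (Q + 40.00) = 12
→ Q = 40.00·(72.30 − 12)/(12 − 4.200) = 309.2 L/s.

309 L/s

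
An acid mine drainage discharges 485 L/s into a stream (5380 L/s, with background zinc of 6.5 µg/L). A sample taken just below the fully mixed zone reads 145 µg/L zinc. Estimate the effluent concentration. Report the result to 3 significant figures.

1680 µg/L

Mass balance: 5380·6.500 + 485.0·Cₑ = 5865·145.0
→ Cₑ = (5865·145.0 − 5380·6.500) / 485.0 = 1681 µg/L.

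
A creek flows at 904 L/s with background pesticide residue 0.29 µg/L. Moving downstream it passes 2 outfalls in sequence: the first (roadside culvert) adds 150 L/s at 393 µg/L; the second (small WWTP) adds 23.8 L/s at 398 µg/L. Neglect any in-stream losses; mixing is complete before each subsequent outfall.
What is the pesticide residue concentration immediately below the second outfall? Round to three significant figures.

After outfall 1: Q = 904.0 + 150.0 = 1054 L/s; C = (904.0·0.2900 + 150.0·393.0)/1054 = 56.18 µg/L.
After outfall 2: Q = 1054 + 23.80 = 1078 L/s; C = (1054·56.18 + 23.80·398.0)/1078 = 63.73 µg/L.

63.7 µg/L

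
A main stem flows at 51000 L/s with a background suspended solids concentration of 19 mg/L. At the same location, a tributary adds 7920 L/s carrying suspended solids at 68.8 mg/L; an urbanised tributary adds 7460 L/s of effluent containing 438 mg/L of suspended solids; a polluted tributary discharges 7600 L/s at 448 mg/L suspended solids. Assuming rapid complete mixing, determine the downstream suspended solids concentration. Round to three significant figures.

Flow-weighted average: C = (51000·19.00 + 7920·68.80 + 7460·438.0 + 7600·448.0) / 73980 = 8186000/73980 = 110.7 mg/L.

111 mg/L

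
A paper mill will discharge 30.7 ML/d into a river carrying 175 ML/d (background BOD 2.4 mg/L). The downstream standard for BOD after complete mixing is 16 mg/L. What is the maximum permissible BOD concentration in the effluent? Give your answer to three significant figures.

At the limit, (Qr·Cr + Qe·Cₑ)/(Qr + Qe) = 16:
Cₑ = (205.7·16 − 175.0·2.400) / 30.70 = 93.52 mg/L.

93.5 mg/L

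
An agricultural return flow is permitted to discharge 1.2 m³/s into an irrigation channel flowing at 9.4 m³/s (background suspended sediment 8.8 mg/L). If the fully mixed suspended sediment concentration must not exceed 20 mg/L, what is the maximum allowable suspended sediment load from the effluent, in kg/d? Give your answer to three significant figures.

Mass balance at the limit: 9.400·8.800 + 1.200·Cₑ = 10.60·20 → Cₑ = 107.7 mg/L.
Load = 1.200 m³/s × 107.7 g/m³ × 86 400 s/d = 11170 kg/d.

11200 kg/d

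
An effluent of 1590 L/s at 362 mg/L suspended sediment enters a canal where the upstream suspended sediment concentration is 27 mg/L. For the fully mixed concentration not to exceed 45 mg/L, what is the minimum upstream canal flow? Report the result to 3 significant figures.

Set C_mix = 45: (Q·27.00 + 1590·362.0) / (Q + 1590) = 45
→ Q = 1590·(362.0 − 45)/(45 − 27.00) = 28000 L/s.

28000 L/s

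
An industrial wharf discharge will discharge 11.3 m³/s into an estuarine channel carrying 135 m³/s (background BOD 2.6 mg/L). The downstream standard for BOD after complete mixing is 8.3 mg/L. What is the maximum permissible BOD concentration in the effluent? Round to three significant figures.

At the limit, (Qr·Cr + Qe·Cₑ)/(Qr + Qe) = 8.3:
Cₑ = (146.3·8.3 − 135.0·2.600) / 11.30 = 76.40 mg/L.

76.4 mg/L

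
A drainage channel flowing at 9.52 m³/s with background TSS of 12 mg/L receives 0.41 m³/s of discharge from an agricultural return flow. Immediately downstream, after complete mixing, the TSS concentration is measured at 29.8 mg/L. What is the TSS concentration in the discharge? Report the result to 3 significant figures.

Mass balance: 9.520·12.00 + 0.4100·Cₑ = 9.930·29.80
→ Cₑ = (9.930·29.80 − 9.520·12.00) / 0.4100 = 443.1 mg/L.

443 mg/L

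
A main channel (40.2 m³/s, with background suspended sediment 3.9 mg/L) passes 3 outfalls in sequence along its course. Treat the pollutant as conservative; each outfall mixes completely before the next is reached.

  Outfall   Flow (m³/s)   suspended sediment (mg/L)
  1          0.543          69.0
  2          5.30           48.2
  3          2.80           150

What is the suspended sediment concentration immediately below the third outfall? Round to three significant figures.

17.8 mg/L

After outfall 1: Q = 40.20 + 0.5430 = 40.74 m³/s; C = (40.20·3.900 + 0.5430·69.00)/40.74 = 4.768 mg/L.
After outfall 2: Q = 40.74 + 5.300 = 46.04 m³/s; C = (40.74·4.768 + 5.300·48.20)/46.04 = 9.767 mg/L.
After outfall 3: Q = 46.04 + 2.800 = 48.84 m³/s; C = (46.04·9.767 + 2.800·150.0)/48.84 = 17.81 mg/L.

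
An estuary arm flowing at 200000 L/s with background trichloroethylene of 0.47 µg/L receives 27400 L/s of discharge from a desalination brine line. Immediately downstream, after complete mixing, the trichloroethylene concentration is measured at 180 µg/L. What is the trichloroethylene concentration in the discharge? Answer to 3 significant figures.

Mass balance: 200000·0.4700 + 27400·Cₑ = 227400·180.0
→ Cₑ = (227400·180.0 − 200000·0.4700) / 27400 = 1490 µg/L.

1490 µg/L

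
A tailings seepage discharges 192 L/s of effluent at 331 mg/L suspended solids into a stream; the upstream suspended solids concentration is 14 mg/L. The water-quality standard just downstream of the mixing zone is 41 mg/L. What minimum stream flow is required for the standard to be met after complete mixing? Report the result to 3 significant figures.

Set C_mix = 41: (Q·14.00 + 192.0·331.0) / (Q + 192.0) = 41
→ Q = 192.0·(331.0 − 41)/(41 − 14.00) = 2062 L/s.

2060 L/s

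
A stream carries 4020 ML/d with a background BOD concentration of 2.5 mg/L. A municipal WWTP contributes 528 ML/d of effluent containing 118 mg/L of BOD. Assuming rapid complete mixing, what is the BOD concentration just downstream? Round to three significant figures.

Mass balance: C = (4020·2.500 + 528.0·118.0) / 4548 = 72350/4548 = 15.91 mg/L.

15.9 mg/L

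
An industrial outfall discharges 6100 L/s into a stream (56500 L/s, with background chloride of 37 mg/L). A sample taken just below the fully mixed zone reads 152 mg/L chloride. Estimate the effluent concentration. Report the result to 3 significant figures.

1220 mg/L

Mass balance: 56500·37.00 + 6100·Cₑ = 62600·152.0
→ Cₑ = (62600·152.0 − 56500·37.00) / 6100 = 1217 mg/L.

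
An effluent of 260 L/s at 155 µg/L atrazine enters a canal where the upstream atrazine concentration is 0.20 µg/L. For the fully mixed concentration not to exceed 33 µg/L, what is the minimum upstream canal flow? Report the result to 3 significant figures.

Set C_mix = 33: (Q·0.2000 + 260.0·155.0) / (Q + 260.0) = 33
→ Q = 260.0·(155.0 − 33)/(33 − 0.2000) = 967.1 L/s.

967 L/s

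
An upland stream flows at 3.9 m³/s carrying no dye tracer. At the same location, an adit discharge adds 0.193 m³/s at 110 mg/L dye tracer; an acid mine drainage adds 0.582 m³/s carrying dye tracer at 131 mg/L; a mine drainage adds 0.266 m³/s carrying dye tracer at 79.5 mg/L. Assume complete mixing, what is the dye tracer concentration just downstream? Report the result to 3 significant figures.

24.0 mg/L

Conservation of mass: C = (3.900·0 + 0.1930·110.0 + 0.5820·131.0 + 0.2660·79.50) / 4.941 = 118.6/4.941 = 24.01 mg/L.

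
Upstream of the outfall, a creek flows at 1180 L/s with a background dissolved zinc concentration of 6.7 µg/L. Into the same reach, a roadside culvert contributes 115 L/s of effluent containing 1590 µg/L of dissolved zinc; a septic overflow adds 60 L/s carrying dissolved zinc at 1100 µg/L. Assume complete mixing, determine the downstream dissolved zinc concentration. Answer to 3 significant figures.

189 µg/L

Mass balance: C = (1180·6.700 + 115.0·1590 + 60.00·1100) / 1355 = 256800/1355 = 189.5 µg/L.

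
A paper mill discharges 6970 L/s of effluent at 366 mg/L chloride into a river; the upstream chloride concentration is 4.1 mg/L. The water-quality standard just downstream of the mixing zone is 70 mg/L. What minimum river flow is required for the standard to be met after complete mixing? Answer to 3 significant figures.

31300 L/s

Set C_mix = 70: (Q·4.100 + 6970·366.0) / (Q + 6970) = 70
→ Q = 6970·(366.0 − 70)/(70 − 4.100) = 31310 L/s.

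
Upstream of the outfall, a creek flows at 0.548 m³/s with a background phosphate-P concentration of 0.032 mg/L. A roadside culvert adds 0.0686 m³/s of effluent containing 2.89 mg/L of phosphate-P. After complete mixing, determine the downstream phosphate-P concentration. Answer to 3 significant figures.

Mixed concentration C = ΣQC/ΣQ = (0.5480·0.03200 + 0.06860·2.890) / 0.6166 = 0.2158/0.6166 = 0.3500 mg/L.

0.350 mg/L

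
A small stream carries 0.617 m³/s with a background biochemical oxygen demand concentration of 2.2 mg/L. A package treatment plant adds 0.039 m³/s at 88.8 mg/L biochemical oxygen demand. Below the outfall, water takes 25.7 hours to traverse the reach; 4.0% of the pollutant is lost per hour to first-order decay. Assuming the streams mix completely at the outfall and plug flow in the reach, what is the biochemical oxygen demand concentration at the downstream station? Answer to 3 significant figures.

Conservation of mass: C = (0.6170·2.200 + 0.03900·88.80) / 0.6560 = 4.821/0.6560 = 7.348 mg/L.
4.0%/h lost → k = −ln(1 − 0.04) = 0.04082 h⁻¹.
Decay over the reach: 7.348·exp(−kt) = 7.348·0.3502 = 2.574 mg/L.

2.57 mg/L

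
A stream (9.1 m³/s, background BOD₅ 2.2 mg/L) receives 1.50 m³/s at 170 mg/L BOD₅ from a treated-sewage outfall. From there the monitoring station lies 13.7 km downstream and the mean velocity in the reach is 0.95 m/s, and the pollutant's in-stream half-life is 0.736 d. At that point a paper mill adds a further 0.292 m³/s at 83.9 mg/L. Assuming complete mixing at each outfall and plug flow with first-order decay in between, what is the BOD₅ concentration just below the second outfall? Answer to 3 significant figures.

Conservation of mass: C = (9.100·2.200 + 1.500·170.0) / 10.60 = 275.0/10.60 = 25.95 mg/L; combined flow 10.60 m³/s.
Travel time t = 13.7·1000 / 0.95 = 14420 s = 4.006 h.
Half-life 0.736 d → k = ln 2 / 0.736 = 0.9418 d⁻¹.
First-order decay: C = 25.95·exp(−k·t) = 25.95·0.8545 = 22.17 mg/L.
Second outfall: C = (10.60·22.17 + 0.2920·83.90)/10.89 = 23.83 mg/L.

23.8 mg/L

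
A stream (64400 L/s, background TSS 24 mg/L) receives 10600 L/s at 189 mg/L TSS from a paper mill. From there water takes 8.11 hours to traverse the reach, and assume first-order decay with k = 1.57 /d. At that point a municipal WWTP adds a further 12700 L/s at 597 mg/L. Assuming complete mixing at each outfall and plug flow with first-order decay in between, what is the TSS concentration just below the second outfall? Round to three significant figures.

110 mg/L

Conservation of mass: C = (64400·24.00 + 10600·189.0) / 75000 = 3549000/75000 = 47.32 mg/L; combined flow 75000 L/s.
After decay, C = 47.32 × e^(−kt) = 47.32 × 0.5883 = 27.84 mg/L.
Second outfall: C = (75000·27.84 + 12700·597.0)/87700 = 110.3 mg/L.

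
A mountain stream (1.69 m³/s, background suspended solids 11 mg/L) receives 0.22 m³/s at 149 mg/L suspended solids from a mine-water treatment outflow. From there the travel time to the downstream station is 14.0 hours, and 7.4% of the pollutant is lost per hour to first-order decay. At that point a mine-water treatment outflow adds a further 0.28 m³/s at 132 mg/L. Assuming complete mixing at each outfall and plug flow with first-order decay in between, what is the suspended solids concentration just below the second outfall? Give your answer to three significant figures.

24.9 mg/L

Mixed concentration C = ΣQC/ΣQ = (1.690·11.00 + 0.2200·149.0) / 1.910 = 51.37/1.910 = 26.90 mg/L; combined flow 1.910 m³/s.
7.4%/h lost → k = −ln(1 − 0.074) = 0.07688 h⁻¹.
Decay over the reach: 26.90·exp(−kt) = 26.90·0.3408 = 9.167 mg/L.
At the second outfall, C = (1.910·9.167 + 0.2800·132.0) / (1.910 + 0.2800) = 24.87 mg/L.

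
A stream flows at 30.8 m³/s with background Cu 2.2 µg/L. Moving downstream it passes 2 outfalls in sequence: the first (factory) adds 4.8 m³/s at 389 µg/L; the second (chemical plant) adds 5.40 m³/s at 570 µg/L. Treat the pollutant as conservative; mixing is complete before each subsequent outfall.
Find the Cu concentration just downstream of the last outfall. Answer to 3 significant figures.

Below outfall 1: Q → 35.60 m³/s, C = (30.80·2.200 + 4.800·389.0)/35.60 = 54.35 µg/L.
Below outfall 2: Q → 41.00 m³/s, C = (35.60·54.35 + 5.400·570.0)/41.00 = 122.3 µg/L.

122 µg/L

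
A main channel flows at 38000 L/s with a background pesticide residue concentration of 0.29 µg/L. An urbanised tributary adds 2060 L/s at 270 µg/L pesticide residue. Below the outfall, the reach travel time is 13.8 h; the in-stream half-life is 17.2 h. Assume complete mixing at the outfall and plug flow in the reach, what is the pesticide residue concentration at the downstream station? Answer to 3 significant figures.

After mixing, C = (38000·0.2900 + 2060·270.0) / 40060 = 567200/40060 = 14.16 µg/L.
Half-life 17.2 h → k = ln 2 / 17.2 = 0.04030 h⁻¹ = 0.9672 d⁻¹.
After decay, C = 14.16 × e^(−kt) = 14.16 × 0.5734 = 8.119 µg/L.

8.12 µg/L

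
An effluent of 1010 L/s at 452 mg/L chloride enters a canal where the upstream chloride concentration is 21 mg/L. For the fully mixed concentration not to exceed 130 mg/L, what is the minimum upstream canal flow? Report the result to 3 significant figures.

Set C_mix = 130: (Q·21.00 + 1010·452.0) / (Q + 1010) = 130
→ Q = 1010·(452.0 − 130)/(130 − 21.00) = 2984 L/s.

2980 L/s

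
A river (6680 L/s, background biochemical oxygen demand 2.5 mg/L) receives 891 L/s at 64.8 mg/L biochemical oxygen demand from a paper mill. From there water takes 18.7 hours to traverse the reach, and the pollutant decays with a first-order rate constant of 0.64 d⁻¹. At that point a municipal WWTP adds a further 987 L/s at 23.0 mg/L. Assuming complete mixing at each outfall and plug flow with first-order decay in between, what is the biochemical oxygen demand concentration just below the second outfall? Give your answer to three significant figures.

Mixed concentration C = ΣQC/ΣQ = (6680·2.500 + 891.0·64.80) / 7571 = 74440/7571 = 9.832 mg/L; combined flow 7571 L/s.
First-order decay: C = 9.832·exp(−k·t) = 9.832·0.6073 = 5.971 mg/L.
At the second outfall, C = (7571·5.971 + 987.0·23.00) / (7571 + 987.0) = 7.935 mg/L.

7.94 mg/L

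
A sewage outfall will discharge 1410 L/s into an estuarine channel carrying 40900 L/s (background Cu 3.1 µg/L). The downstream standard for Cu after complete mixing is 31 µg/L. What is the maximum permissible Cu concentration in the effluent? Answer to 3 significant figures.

At the limit, (Qr·Cr + Qe·Cₑ)/(Qr + Qe) = 31:
Cₑ = (42310·31 − 40900·3.100) / 1410 = 840.3 µg/L.

840 µg/L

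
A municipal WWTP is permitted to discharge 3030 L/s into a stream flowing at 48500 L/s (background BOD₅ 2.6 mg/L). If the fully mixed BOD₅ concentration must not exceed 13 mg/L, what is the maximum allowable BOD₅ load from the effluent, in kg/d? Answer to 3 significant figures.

Mass balance at the limit: 48500·2.600 + 3030·Cₑ = 51530·13 → Cₑ = 179.5 mg/L.
3030 L/s = 3.030 m³/s. Load = 3.030 m³/s × 179.5 g/m³ × 86 400 s/d = 46980 kg/d.

47000 kg/d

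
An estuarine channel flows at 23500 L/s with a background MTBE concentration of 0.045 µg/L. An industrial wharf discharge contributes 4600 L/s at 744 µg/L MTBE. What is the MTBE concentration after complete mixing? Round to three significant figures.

Mixed concentration C = ΣQC/ΣQ = (23500·0.04500 + 4600·744.0) / 28100 = 3423000/28100 = 121.8 µg/L.

122 µg/L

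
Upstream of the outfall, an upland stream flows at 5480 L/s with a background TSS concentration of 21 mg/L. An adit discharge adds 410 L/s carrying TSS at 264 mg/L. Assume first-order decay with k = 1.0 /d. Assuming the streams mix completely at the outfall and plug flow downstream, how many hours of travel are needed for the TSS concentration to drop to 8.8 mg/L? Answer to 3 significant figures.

35.1 h

Mixed concentration C = ΣQC/ΣQ = (5480·21.00 + 410.0·264.0) / 5890 = 223300/5890 = 37.92 mg/L.
37.92·exp(−k·t) = 8.8 → t = ln(37.92/8.8)/k = 126200 s = 35.05 h.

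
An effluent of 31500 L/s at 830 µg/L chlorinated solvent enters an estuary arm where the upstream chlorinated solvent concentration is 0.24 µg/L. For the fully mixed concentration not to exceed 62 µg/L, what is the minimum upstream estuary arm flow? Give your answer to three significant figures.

Set C_mix = 62: (Q·0.2400 + 31500·830.0) / (Q + 31500) = 62
→ Q = 31500·(830.0 − 62)/(62 − 0.2400) = 391700 L/s.

392000 L/s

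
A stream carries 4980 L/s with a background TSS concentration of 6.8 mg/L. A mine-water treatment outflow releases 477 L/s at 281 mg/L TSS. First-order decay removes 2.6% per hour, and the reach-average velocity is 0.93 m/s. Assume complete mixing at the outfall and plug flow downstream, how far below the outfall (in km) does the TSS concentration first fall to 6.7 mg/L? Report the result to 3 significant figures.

Conservation of mass: C = (4980·6.800 + 477.0·281.0) / 5457 = 167900/5457 = 30.77 mg/L.
2.6%/h lost → k = −ln(1 − 0.026) = 0.02634 h⁻¹.
Set 30.77·exp(−k·t) = 6.7 → t = ln(30.77/6.7)/k = 208300 s = 57.86 h.
Distance = v·t = 0.93·208300 = 193700 m = 193.7 km.

194 km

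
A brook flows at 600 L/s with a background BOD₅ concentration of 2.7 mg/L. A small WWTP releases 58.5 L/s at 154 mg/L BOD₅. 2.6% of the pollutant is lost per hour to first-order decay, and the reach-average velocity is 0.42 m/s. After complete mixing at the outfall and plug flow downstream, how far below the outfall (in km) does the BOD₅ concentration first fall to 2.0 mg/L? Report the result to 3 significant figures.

Mass balance: C = (600.0·2.700 + 58.50·154.0) / 658.5 = 10630/658.5 = 16.14 mg/L.
2.6%/h lost → k = −ln(1 − 0.026) = 0.02634 h⁻¹.
Set 16.14·exp(−k·t) = 2.0 → t = ln(16.14/2.0)/k = 285400 s = 79.27 h.
Distance = v·t = 0.42·285400 = 119900 m = 119.9 km.

120 km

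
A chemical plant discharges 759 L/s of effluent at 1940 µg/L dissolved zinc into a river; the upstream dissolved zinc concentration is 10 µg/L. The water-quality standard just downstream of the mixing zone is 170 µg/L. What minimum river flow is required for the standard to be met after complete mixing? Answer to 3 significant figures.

Set C_mix = 170: (Q·10.00 + 759.0·1940) / (Q + 759.0) = 170
→ Q = 759.0·(1940 − 170)/(170 − 10.00) = 8396 L/s.

8400 L/s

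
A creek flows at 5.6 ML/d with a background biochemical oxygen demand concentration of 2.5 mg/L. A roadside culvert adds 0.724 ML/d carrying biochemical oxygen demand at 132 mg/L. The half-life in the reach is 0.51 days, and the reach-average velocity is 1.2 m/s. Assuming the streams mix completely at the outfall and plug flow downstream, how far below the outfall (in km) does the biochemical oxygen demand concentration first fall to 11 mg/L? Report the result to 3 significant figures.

34.7 km

Flow-weighted average: C = (5.600·2.500 + 0.7240·132.0) / 6.324 = 109.6/6.324 = 17.33 mg/L.
Half-life 0.51 d → k = ln 2 / 0.51 = 1.359 d⁻¹.
Set 17.33·exp(−k·t) = 11 → t = ln(17.33/11)/k = 28880 s = 8.022 h.
Distance = v·t = 1.2·28880 = 34660 m = 34.66 km.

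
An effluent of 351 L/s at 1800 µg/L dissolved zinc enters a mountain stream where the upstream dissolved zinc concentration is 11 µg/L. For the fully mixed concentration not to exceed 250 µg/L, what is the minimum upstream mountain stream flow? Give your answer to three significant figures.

2280 L/s

Set C_mix = 250: (Q·11.00 + 351.0·1800) / (Q + 351.0) = 250
→ Q = 351.0·(1800 − 250)/(250 − 11.00) = 2276 L/s.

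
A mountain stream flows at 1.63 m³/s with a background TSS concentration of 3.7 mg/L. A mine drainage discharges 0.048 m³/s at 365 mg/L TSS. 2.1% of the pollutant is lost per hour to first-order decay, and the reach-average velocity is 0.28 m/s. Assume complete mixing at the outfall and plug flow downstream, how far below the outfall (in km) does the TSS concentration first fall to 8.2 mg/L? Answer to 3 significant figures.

25.5 km

Flow-weighted average: C = (1.630·3.700 + 0.04800·365.0) / 1.678 = 23.55/1.678 = 14.04 mg/L.
2.1%/h lost → k = −ln(1 − 0.021) = 0.02122 h⁻¹.
Set 14.04·exp(−k·t) = 8.2 → t = ln(14.04/8.2)/k = 91160 s = 25.32 h.
Distance = v·t = 0.28·91160 = 25520 m = 25.52 km.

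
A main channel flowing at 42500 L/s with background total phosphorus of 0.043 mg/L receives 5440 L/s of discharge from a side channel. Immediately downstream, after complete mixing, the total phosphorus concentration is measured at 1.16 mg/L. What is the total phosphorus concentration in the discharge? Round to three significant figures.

Mass balance: 42500·0.04300 + 5440·Cₑ = 47940·1.160
→ Cₑ = (47940·1.160 − 42500·0.04300) / 5440 = 9.887 mg/L.

9.89 mg/L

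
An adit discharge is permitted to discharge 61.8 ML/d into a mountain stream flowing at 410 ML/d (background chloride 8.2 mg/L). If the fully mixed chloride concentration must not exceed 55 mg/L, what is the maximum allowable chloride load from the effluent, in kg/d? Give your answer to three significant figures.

22600 kg/d

Mass balance at the limit: 410.0·8.200 + 61.80·Cₑ = 471.8·55 → Cₑ = 365.5 mg/L.
61.80 ML/d = 0.7153 m³/s. Load = 0.7153 m³/s × 365.5 g/m³ × 86 400 s/d = 22590 kg/d.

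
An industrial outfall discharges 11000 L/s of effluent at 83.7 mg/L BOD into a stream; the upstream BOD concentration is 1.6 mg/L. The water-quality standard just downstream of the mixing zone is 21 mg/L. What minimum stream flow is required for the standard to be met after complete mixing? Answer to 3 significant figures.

Set C_mix = 21: (Q·1.600 + 11000·83.70) / (Q + 11000) = 21
→ Q = 11000·(83.70 − 21)/(21 − 1.600) = 35550 L/s.

35600 L/s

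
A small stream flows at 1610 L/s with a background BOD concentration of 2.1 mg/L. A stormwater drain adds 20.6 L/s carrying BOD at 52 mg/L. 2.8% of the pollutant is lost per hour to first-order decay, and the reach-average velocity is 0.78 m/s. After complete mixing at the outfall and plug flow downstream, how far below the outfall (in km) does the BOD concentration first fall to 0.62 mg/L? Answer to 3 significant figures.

147 km

Conservation of mass: C = (1610·2.100 + 20.60·52.00) / 1631 = 4452/1631 = 2.730 mg/L.
2.8%/h lost → k = −ln(1 − 0.028) = 0.02840 h⁻¹.
Set 2.730·exp(−k·t) = 0.62 → t = ln(2.730/0.62)/k = 187900 s = 52.20 h.
Distance = v·t = 0.78·187900 = 146600 m = 146.6 km.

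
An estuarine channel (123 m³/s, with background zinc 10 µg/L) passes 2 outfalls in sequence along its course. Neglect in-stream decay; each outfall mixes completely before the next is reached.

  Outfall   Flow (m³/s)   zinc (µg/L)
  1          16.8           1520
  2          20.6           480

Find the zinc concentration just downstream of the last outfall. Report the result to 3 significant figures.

After outfall 1: Q = 123.0 + 16.80 = 139.8 m³/s; C = (123.0·10.00 + 16.80·1520)/139.8 = 191.5 µg/L.
After outfall 2: Q = 139.8 + 20.60 = 160.4 m³/s; C = (139.8·191.5 + 20.60·480.0)/160.4 = 228.5 µg/L.

229 µg/L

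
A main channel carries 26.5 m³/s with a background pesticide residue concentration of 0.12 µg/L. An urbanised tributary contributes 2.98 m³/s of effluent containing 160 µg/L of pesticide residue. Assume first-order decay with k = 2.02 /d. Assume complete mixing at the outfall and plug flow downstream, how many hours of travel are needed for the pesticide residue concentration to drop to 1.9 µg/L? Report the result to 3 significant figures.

25.5 h

After mixing, C = (26.50·0.1200 + 2.980·160.0) / 29.48 = 480.0/29.48 = 16.28 µg/L.
16.28·exp(−k·t) = 1.9 → t = ln(16.28/1.9)/k = 91880 s = 25.52 h.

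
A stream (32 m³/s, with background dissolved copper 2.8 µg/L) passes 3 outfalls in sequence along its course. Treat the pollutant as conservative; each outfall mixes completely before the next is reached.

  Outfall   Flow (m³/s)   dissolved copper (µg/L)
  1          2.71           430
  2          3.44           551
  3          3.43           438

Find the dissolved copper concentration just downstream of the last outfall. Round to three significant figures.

112 µg/L

Outfall 1: combined Q = 34.71 m³/s; C = (32.00·2.800 + 2.710·430.0)/34.71 = 36.15 µg/L.
Outfall 2: combined Q = 38.15 m³/s; C = (34.71·36.15 + 3.440·551.0)/38.15 = 82.58 µg/L.
Outfall 3: combined Q = 41.58 m³/s; C = (38.15·82.58 + 3.430·438.0)/41.58 = 111.9 µg/L.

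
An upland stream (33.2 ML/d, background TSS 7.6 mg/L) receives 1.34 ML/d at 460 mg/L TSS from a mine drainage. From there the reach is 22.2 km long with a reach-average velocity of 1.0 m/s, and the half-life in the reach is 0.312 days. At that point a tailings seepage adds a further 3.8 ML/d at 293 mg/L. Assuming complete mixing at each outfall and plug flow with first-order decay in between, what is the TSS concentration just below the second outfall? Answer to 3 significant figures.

Mass balance: C = (33.20·7.600 + 1.340·460.0) / 34.54 = 868.7/34.54 = 25.15 mg/L; combined flow 34.54 ML/d.
Travel time t = 22.2·1000 / 1.0 = 22200 s = 6.167 h.
Half-life 0.312 d → k = ln 2 / 0.312 = 2.222 d⁻¹.
First-order decay: C = 25.15·exp(−k·t) = 25.15·0.5651 = 14.21 mg/L.
Second outfall: C = (34.54·14.21 + 3.800·293.0)/38.34 = 41.84 mg/L.

41.8 mg/L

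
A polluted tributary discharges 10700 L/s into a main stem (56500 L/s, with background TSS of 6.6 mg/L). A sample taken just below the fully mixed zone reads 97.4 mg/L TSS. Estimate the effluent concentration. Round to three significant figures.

Mass balance: 56500·6.600 + 10700·Cₑ = 67200·97.40
→ Cₑ = (67200·97.40 − 56500·6.600) / 10700 = 576.9 mg/L.

577 mg/L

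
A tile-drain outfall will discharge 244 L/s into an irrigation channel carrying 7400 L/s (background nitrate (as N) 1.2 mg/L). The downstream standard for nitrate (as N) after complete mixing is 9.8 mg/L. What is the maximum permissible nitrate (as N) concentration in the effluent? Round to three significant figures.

271 mg/L

At the limit, (Qr·Cr + Qe·Cₑ)/(Qr + Qe) = 9.8:
Cₑ = (7644·9.8 − 7400·1.200) / 244.0 = 270.6 mg/L.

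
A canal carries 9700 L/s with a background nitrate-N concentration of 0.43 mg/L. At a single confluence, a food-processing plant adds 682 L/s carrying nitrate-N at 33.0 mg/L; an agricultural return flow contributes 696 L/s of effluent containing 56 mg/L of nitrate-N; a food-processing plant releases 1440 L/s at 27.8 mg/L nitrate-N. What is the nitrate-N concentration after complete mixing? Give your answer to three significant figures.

8.44 mg/L

Flow-weighted average: C = (9700·0.4300 + 682.0·33.00 + 696.0·56.00 + 1440·27.80) / 12520 = 105700/12520 = 8.443 mg/L.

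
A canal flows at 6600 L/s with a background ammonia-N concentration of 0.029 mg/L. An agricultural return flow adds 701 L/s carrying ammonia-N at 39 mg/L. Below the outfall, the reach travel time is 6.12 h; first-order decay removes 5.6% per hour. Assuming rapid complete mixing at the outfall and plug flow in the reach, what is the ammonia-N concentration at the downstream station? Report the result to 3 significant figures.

2.65 mg/L

After mixing, C = (6600·0.02900 + 701.0·39.00) / 7301 = 27530/7301 = 3.771 mg/L.
5.6%/h lost → k = −ln(1 − 0.056) = 0.05763 h⁻¹.
Decay over the reach: 3.771·exp(−kt) = 3.771·0.7028 = 2.650 mg/L.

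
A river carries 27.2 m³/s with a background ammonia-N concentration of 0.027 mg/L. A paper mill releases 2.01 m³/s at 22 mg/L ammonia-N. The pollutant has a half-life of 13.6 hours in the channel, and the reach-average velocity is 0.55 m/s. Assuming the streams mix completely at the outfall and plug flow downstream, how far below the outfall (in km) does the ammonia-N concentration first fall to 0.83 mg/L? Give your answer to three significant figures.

Conservation of mass: C = (27.20·0.02700 + 2.010·22.00) / 29.21 = 44.95/29.21 = 1.539 mg/L.
Half-life 13.6 h → k = ln 2 / 13.6 = 0.05097 h⁻¹ = 1.223 d⁻¹.
Set 1.539·exp(−k·t) = 0.83 → t = ln(1.539/0.83)/k = 43610 s = 12.12 h.
Distance = v·t = 0.55·43610 = 23990 m = 23.99 km.

24.0 km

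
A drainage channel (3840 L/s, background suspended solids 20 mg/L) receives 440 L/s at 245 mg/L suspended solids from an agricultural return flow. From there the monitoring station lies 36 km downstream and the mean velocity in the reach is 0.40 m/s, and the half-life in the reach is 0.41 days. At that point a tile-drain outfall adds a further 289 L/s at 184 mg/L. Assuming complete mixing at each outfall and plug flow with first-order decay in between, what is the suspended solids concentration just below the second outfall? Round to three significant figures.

Flow-weighted average: C = (3840·20.00 + 440.0·245.0) / 4280 = 184600/4280 = 43.13 mg/L; combined flow 4280 L/s.
Travel time t = 36·1000 / 0.40 = 90000 s = 25.00 h.
Half-life 0.41 d → k = ln 2 / 0.41 = 1.691 d⁻¹.
First-order decay: C = 43.13·exp(−k·t) = 43.13·0.1719 = 7.413 mg/L.
Second outfall: C = (4280·7.413 + 289.0·184.0)/4569 = 18.58 mg/L.

18.6 mg/L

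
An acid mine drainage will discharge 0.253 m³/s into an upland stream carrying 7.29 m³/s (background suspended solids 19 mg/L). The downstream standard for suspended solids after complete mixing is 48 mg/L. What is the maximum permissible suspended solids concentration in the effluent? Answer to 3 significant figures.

At the limit, (Qr·Cr + Qe·Cₑ)/(Qr + Qe) = 48:
Cₑ = (7.543·48 − 7.290·19.00) / 0.2530 = 883.6 mg/L.

884 mg/L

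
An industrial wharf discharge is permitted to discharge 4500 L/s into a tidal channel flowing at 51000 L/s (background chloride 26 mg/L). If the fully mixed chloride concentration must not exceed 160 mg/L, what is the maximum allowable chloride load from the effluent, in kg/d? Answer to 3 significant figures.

653000 kg/d

Mass balance at the limit: 51000·26.00 + 4500·Cₑ = 55500·160 → Cₑ = 1679 mg/L.
4500 L/s = 4.500 m³/s. Load = 4.500 m³/s × 1679 g/m³ × 86 400 s/d = 652700 kg/d.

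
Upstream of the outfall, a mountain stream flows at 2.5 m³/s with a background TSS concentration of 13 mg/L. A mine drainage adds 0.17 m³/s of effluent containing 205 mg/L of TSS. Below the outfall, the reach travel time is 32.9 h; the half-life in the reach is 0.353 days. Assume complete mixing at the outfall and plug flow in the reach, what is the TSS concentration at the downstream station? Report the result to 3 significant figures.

1.71 mg/L

After mixing, C = (2.500·13.00 + 0.1700·205.0) / 2.670 = 67.35/2.670 = 25.22 mg/L.
Half-life 0.353 d → k = ln 2 / 0.353 = 1.964 d⁻¹.
After decay, C = 25.22 × e^(−kt) = 25.22 × 0.06776 = 1.709 mg/L.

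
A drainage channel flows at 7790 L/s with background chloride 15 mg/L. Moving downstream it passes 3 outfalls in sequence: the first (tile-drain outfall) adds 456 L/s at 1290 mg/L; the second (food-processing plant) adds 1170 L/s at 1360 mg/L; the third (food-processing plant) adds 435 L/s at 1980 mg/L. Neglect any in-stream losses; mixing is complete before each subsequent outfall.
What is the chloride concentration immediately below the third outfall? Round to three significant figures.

Outfall 1: combined Q = 8246 L/s; C = (7790·15.00 + 456.0·1290)/8246 = 85.51 mg/L.
Outfall 2: combined Q = 9416 L/s; C = (8246·85.51 + 1170·1360)/9416 = 243.9 mg/L.
Outfall 3: combined Q = 9851 L/s; C = (9416·243.9 + 435.0·1980)/9851 = 320.5 mg/L.

321 mg/L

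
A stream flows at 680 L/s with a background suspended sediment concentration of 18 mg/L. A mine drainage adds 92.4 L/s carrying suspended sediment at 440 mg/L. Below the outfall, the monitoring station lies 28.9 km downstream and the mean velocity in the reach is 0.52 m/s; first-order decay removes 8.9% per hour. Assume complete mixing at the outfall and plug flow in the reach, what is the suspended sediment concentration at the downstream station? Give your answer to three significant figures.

16.2 mg/L

Conservation of mass: C = (680.0·18.00 + 92.40·440.0) / 772.4 = 52900/772.4 = 68.48 mg/L.
Travel time t = 28.9·1000 / 0.52 = 55580 s = 15.44 h.
8.9%/h lost → k = −ln(1 − 0.089) = 0.09321 h⁻¹.
Decay over the reach: 68.48·exp(−kt) = 68.48·0.2372 = 16.24 mg/L.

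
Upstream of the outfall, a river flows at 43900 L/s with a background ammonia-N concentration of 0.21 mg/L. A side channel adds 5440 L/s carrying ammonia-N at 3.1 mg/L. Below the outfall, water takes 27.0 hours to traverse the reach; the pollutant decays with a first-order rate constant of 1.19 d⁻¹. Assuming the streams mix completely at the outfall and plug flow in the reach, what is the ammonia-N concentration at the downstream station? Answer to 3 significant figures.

Conservation of mass: C = (43900·0.2100 + 5440·3.100) / 49340 = 26080/49340 = 0.5286 mg/L.
Decay over the reach: 0.5286·exp(−kt) = 0.5286·0.2622 = 0.1386 mg/L.

0.139 mg/L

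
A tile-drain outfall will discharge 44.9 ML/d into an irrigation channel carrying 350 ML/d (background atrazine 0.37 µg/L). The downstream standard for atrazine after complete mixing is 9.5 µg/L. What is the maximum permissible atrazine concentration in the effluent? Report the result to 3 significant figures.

At the limit, (Qr·Cr + Qe·Cₑ)/(Qr + Qe) = 9.5:
Cₑ = (394.9·9.5 − 350.0·0.3700) / 44.90 = 80.67 µg/L.

80.7 µg/L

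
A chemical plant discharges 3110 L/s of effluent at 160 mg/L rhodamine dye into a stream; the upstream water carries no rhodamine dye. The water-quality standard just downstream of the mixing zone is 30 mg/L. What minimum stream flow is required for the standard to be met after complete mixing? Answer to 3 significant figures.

13500 L/s

Set C_mix = 30: (Q·0 + 3110·160.0) / (Q + 3110) = 30
→ Q = 3110·(160.0 − 30)/(30 − 0) = 13480 L/s.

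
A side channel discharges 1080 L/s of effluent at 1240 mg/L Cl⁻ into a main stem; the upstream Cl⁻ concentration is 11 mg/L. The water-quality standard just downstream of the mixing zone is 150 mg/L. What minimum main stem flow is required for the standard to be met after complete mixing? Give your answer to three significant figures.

Set C_mix = 150: (Q·11.00 + 1080·1240) / (Q + 1080) = 150
→ Q = 1080·(1240 − 150)/(150 − 11.00) = 8469 L/s.

8470 L/s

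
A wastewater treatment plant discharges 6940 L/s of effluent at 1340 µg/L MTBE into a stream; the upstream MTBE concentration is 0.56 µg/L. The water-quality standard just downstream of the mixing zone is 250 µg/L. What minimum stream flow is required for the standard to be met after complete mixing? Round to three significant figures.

30300 L/s

Set C_mix = 250: (Q·0.5600 + 6940·1340) / (Q + 6940) = 250
→ Q = 6940·(1340 − 250)/(250 − 0.5600) = 30330 L/s.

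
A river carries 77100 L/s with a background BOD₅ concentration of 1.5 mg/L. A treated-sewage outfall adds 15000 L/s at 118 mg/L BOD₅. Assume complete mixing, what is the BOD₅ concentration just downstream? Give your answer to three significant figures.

20.5 mg/L

Conservation of mass: C = (77100·1.500 + 15000·118.0) / 92100 = 1886000/92100 = 20.47 mg/L.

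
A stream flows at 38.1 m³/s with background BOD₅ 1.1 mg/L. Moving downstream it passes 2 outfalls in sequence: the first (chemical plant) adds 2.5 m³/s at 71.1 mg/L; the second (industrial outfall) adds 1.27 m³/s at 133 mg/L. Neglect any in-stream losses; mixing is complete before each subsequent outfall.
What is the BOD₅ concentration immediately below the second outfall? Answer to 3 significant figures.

Outfall 1: combined Q = 40.60 m³/s; C = (38.10·1.100 + 2.500·71.10)/40.60 = 5.410 mg/L.
Outfall 2: combined Q = 41.87 m³/s; C = (40.60·5.410 + 1.270·133.0)/41.87 = 9.280 mg/L.

9.28 mg/L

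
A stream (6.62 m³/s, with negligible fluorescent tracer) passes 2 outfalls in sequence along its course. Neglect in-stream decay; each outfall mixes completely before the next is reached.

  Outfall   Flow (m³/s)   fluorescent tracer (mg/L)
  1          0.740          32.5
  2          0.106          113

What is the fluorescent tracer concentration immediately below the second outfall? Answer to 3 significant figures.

Below outfall 1: Q → 7.360 m³/s, C = (6.620·0 + 0.7400·32.50)/7.360 = 3.268 mg/L.
Below outfall 2: Q → 7.466 m³/s, C = (7.360·3.268 + 0.1060·113.0)/7.466 = 4.826 mg/L.

4.83 mg/L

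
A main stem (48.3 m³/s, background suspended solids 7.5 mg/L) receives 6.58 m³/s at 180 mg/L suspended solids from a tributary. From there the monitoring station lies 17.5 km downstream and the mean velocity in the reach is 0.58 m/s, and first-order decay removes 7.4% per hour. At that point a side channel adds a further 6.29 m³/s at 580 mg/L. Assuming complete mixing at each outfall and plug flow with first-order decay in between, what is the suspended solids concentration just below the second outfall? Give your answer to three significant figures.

72.9 mg/L

Mixed concentration C = ΣQC/ΣQ = (48.30·7.500 + 6.580·180.0) / 54.88 = 1547/54.88 = 28.18 mg/L; combined flow 54.88 m³/s.
Travel time t = 17.5·1000 / 0.58 = 30170 s = 8.381 h.
7.4%/h lost → k = −ln(1 − 0.074) = 0.07688 h⁻¹.
After decay, C = 28.18 × e^(−kt) = 28.18 × 0.5250 = 14.80 mg/L.
Second outfall: C = (54.88·14.80 + 6.290·580.0)/61.17 = 72.91 mg/L.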